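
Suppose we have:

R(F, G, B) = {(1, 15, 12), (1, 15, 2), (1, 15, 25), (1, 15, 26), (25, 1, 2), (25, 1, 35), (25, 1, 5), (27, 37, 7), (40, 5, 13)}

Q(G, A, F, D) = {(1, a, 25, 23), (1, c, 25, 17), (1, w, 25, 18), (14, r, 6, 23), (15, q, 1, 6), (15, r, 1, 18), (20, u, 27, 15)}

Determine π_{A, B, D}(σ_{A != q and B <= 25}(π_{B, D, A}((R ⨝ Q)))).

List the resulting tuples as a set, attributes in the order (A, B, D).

{(a, 2, 23), (a, 5, 23), (c, 2, 17), (c, 5, 17), (r, 12, 18), (r, 2, 18), (r, 25, 18), (w, 2, 18), (w, 5, 18)}

Joining R and Q on F, G yields {(1, 15, 12, q, 6), (1, 15, 12, r, 18), (1, 15, 2, q, 6), (1, 15, 2, r, 18), (1, 15, 25, q, 6), (1, 15, 25, r, 18), (1, 15, 26, q, 6), (1, 15, 26, r, 18), (25, 1, 2, a, 23), (25, 1, 2, c, 17), (25, 1, 2, w, 18), (25, 1, 35, a, 23), (25, 1, 35, c, 17), (25, 1, 35, w, 18), (25, 1, 5, a, 23), (25, 1, 5, c, 17), (25, 1, 5, w, 18)}.
Projecting to B, D, A: {(12, 18, r), (12, 6, q), (2, 17, c), (2, 18, r), (2, 18, w), (2, 23, a), (2, 6, q), (25, 18, r), (25, 6, q), (26, 18, r), (26, 6, q), (35, 17, c), (35, 18, w), (35, 23, a), (5, 17, c), (5, 18, w), (5, 23, a)}
σ[A != q and B <= 25]: keep tuples satisfying A != q and B <= 25 → {(12, 18, r), (2, 17, c), (2, 18, r), (2, 18, w), (2, 23, a), (25, 18, r), (5, 17, c), (5, 18, w), (5, 23, a)}
Projecting to A, B, D: {(a, 2, 23), (a, 5, 23), (c, 2, 17), (c, 5, 17), (r, 12, 18), (r, 2, 18), (r, 25, 18), (w, 2, 18), (w, 5, 18)}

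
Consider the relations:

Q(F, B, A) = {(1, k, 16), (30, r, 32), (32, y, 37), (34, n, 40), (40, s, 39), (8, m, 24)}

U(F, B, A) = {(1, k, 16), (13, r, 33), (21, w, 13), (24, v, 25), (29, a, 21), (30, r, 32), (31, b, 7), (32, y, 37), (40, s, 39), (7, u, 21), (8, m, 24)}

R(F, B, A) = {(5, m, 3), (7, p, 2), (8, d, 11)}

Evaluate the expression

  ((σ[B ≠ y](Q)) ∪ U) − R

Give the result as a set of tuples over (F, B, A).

Apply σ_{B ≠ y}; surviving tuples: {(1, k, 16), (30, r, 32), (34, n, 40), (40, s, 39), (8, m, 24)}
Set union of the two operands is {(1, k, 16), (13, r, 33), (21, w, 13), (24, v, 25), (29, a, 21), (30, r, 32), (31, b, 7), (32, y, 37), (34, n, 40), (40, s, 39), (7, u, 21), (8, m, 24)}.
Set difference of the two operands is {(1, k, 16), (13, r, 33), (21, w, 13), (24, v, 25), (29, a, 21), (30, r, 32), (31, b, 7), (32, y, 37), (34, n, 40), (40, s, 39), (7, u, 21), (8, m, 24)}.

{(1, k, 16), (13, r, 33), (21, w, 13), (24, v, 25), (29, a, 21), (30, r, 32), (31, b, 7), (32, y, 37), (34, n, 40), (40, s, 39), (7, u, 21), (8, m, 24)}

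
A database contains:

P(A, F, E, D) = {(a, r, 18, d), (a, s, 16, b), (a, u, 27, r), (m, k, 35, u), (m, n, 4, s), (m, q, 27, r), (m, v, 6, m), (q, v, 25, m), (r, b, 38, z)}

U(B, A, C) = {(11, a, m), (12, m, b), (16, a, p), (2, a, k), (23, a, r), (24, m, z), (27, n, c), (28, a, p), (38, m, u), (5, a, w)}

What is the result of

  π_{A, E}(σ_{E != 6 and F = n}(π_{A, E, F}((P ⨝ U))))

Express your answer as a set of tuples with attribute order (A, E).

Joining P and U on A yields {(a, r, 18, d, 11, m), (a, r, 18, d, 16, p), (a, r, 18, d, 2, k), (a, r, 18, d, 23, r), (a, r, 18, d, 28, p), (a, r, 18, d, 5, w), (a, s, 16, b, 11, m), (a, s, 16, b, 16, p), (a, s, 16, b, 2, k), (a, s, 16, b, 23, r), (a, s, 16, b, 28, p), (a, s, 16, b, 5, w), (a, u, 27, r, 11, m), (a, u, 27, r, 16, p), (a, u, 27, r, 2, k), (a, u, 27, r, 23, r), (a, u, 27, r, 28, p), (a, u, 27, r, 5, w), (m, k, 35, u, 12, b), (m, k, 35, u, 24, z), (m, k, 35, u, 38, u), (m, n, 4, s, 12, b), (m, n, 4, s, 24, z), (m, n, 4, s, 38, u), (m, q, 27, r, 12, b), (m, q, 27, r, 24, z), (m, q, 27, r, 38, u), (m, v, 6, m, 12, b), (m, v, 6, m, 24, z), (m, v, 6, m, 38, u)}.
Keep only column(s) A, E, F (23 duplicate(s) eliminated): {(a, 16, s), (a, 18, r), (a, 27, u), (m, 27, q), (m, 35, k), (m, 4, n), (m, 6, v)}
Apply σ_{E != 6 and F = n}; surviving tuples: {(m, 4, n)}
Keep only column(s) A, E: {(m, 4)}

{(m, 4)}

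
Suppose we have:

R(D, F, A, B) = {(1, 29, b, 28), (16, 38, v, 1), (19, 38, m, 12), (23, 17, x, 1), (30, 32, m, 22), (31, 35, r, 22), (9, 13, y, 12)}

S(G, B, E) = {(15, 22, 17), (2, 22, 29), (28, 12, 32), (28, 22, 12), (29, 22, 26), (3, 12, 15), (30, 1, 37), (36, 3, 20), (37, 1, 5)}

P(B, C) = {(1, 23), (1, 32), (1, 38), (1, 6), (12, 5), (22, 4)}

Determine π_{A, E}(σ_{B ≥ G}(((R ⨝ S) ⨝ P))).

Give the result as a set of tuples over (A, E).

R ⋈ S (natural join on B): {(16, 38, v, 1, 30, 37), (16, 38, v, 1, 37, 5), (19, 38, m, 12, 28, 32), (19, 38, m, 12, 3, 15), (23, 17, x, 1, 30, 37), (23, 17, x, 1, 37, 5), (30, 32, m, 22, 15, 17), (30, 32, m, 22, 2, 29), (30, 32, m, 22, 28, 12), (30, 32, m, 22, 29, 26), (31, 35, r, 22, 15, 17), (31, 35, r, 22, 2, 29), (31, 35, r, 22, 28, 12), (31, 35, r, 22, 29, 26), (9, 13, y, 12, 28, 32), (9, 13, y, 12, 3, 15)}
(R ⨝ S) ⋈ P (natural join on B): {(16, 38, v, 1, 30, 37, 23), (16, 38, v, 1, 30, 37, 32), (16, 38, v, 1, 30, 37, 38), (16, 38, v, 1, 30, 37, 6), (16, 38, v, 1, 37, 5, 23), (16, 38, v, 1, 37, 5, 32), (16, 38, v, 1, 37, 5, 38), (16, 38, v, 1, 37, 5, 6), (19, 38, m, 12, 28, 32, 5), (19, 38, m, 12, 3, 15, 5), (23, 17, x, 1, 30, 37, 23), (23, 17, x, 1, 30, 37, 32), (23, 17, x, 1, 30, 37, 38), (23, 17, x, 1, 30, 37, 6), (23, 17, x, 1, 37, 5, 23), (23, 17, x, 1, 37, 5, 32), (23, 17, x, 1, 37, 5, 38), (23, 17, x, 1, 37, 5, 6), (30, 32, m, 22, 15, 17, 4), (30, 32, m, 22, 2, 29, 4), (30, 32, m, 22, 28, 12, 4), (30, 32, m, 22, 29, 26, 4), (31, 35, r, 22, 15, 17, 4), (31, 35, r, 22, 2, 29, 4), (31, 35, r, 22, 28, 12, 4), (31, 35, r, 22, 29, 26, 4), (9, 13, y, 12, 28, 32, 5), (9, 13, y, 12, 3, 15, 5)}
Selection B ≥ G: {(19, 38, m, 12, 3, 15, 5), (30, 32, m, 22, 15, 17, 4), (30, 32, m, 22, 2, 29, 4), (31, 35, r, 22, 15, 17, 4), (31, 35, r, 22, 2, 29, 4), (9, 13, y, 12, 3, 15, 5)}
Projecting to A, E: {(m, 15), (m, 17), (m, 29), (r, 17), (r, 29), (y, 15)}

{(m, 15), (m, 17), (m, 29), (r, 17), (r, 29), (y, 15)}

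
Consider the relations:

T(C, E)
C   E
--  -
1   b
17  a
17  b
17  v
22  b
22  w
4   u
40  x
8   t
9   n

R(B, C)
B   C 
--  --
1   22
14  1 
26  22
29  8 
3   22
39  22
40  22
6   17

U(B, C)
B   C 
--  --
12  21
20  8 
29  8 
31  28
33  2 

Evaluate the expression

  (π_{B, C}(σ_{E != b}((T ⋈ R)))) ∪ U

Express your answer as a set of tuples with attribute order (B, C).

{(1, 22), (12, 21), (20, 8), (26, 22), (29, 8), (3, 22), (31, 28), (33, 2), (39, 22), (40, 22), (6, 17)}

Natural join on C: {(1, b, 14), (17, a, 6), (17, b, 6), (17, v, 6), (22, b, 1), (22, b, 26), (22, b, 3), (22, b, 39), (22, b, 40), (22, w, 1), (22, w, 26), (22, w, 3), (22, w, 39), (22, w, 40), (8, t, 29)}
σ[E != b]: keep tuples satisfying E != b → {(17, a, 6), (17, v, 6), (22, w, 1), (22, w, 26), (22, w, 3), (22, w, 39), (22, w, 40), (8, t, 29)}
π_{B, C} gives {(1, 22), (26, 22), (29, 8), (3, 22), (39, 22), (40, 22), (6, 17)} (1 duplicate(s) eliminated).
Union: {(1, 22), (26, 22), (29, 8), (3, 22), (39, 22), (40, 22), (6, 17)} with {(12, 21), (20, 8), (29, 8), (31, 28), (33, 2)} → {(1, 22), (12, 21), (20, 8), (26, 22), (29, 8), (3, 22), (31, 28), (33, 2), (39, 22), (40, 22), (6, 17)}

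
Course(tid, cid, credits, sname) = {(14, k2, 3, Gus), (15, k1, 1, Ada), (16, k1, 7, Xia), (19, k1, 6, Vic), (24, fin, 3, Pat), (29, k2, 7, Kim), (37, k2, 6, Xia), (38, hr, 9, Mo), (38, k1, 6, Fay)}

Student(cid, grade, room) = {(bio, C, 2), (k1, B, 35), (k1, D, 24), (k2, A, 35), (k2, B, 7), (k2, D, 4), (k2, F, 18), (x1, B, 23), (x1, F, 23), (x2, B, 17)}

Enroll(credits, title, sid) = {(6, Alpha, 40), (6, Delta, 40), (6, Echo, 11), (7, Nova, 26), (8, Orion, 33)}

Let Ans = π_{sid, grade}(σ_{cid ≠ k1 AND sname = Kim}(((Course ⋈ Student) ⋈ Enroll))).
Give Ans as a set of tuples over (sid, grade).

Course ⋈ Student (natural join on cid): {(14, k2, 3, Gus, A, 35), (14, k2, 3, Gus, B, 7), (14, k2, 3, Gus, D, 4), (14, k2, 3, Gus, F, 18), (15, k1, 1, Ada, B, 35), (15, k1, 1, Ada, D, 24), (16, k1, 7, Xia, B, 35), (16, k1, 7, Xia, D, 24), (19, k1, 6, Vic, B, 35), (19, k1, 6, Vic, D, 24), (29, k2, 7, Kim, A, 35), (29, k2, 7, Kim, B, 7), (29, k2, 7, Kim, D, 4), (29, k2, 7, Kim, F, 18), (37, k2, 6, Xia, A, 35), (37, k2, 6, Xia, B, 7), (37, k2, 6, Xia, D, 4), (37, k2, 6, Xia, F, 18), (38, k1, 6, Fay, B, 35), (38, k1, 6, Fay, D, 24)}
(Course ⋈ Student) ⋈ Enroll (natural join on credits): {(16, k1, 7, Xia, B, 35, Nova, 26), (16, k1, 7, Xia, D, 24, Nova, 26), (19, k1, 6, Vic, B, 35, Alpha, 40), (19, k1, 6, Vic, B, 35, Delta, 40), (19, k1, 6, Vic, B, 35, Echo, 11), (19, k1, 6, Vic, D, 24, Alpha, 40), (19, k1, 6, Vic, D, 24, Delta, 40), (19, k1, 6, Vic, D, 24, Echo, 11), (29, k2, 7, Kim, A, 35, Nova, 26), (29, k2, 7, Kim, B, 7, Nova, 26), (29, k2, 7, Kim, D, 4, Nova, 26), (29, k2, 7, Kim, F, 18, Nova, 26), (37, k2, 6, Xia, A, 35, Alpha, 40), (37, k2, 6, Xia, A, 35, Delta, 40), (37, k2, 6, Xia, A, 35, Echo, 11), (37, k2, 6, Xia, B, 7, Alpha, 40), (37, k2, 6, Xia, B, 7, Delta, 40), (37, k2, 6, Xia, B, 7, Echo, 11), (37, k2, 6, Xia, D, 4, Alpha, 40), (37, k2, 6, Xia, D, 4, Delta, 40), (37, k2, 6, Xia, D, 4, Echo, 11), (37, k2, 6, Xia, F, 18, Alpha, 40), (37, k2, 6, Xia, F, 18, Delta, 40), (37, k2, 6, Xia, F, 18, Echo, 11), (38, k1, 6, Fay, B, 35, Alpha, 40), (38, k1, 6, Fay, B, 35, Delta, 40), (38, k1, 6, Fay, B, 35, Echo, 11), (38, k1, 6, Fay, D, 24, Alpha, 40), (38, k1, 6, Fay, D, 24, Delta, 40), (38, k1, 6, Fay, D, 24, Echo, 11)}
Selection cid ≠ k1 AND sname = Kim: {(29, k2, 7, Kim, A, 35, Nova, 26), (29, k2, 7, Kim, B, 7, Nova, 26), (29, k2, 7, Kim, D, 4, Nova, 26), (29, k2, 7, Kim, F, 18, Nova, 26)}
π[sid, grade]: project onto (sid, grade) → {(26, A), (26, B), (26, D), (26, F)}

{(26, A), (26, B), (26, D), (26, F)}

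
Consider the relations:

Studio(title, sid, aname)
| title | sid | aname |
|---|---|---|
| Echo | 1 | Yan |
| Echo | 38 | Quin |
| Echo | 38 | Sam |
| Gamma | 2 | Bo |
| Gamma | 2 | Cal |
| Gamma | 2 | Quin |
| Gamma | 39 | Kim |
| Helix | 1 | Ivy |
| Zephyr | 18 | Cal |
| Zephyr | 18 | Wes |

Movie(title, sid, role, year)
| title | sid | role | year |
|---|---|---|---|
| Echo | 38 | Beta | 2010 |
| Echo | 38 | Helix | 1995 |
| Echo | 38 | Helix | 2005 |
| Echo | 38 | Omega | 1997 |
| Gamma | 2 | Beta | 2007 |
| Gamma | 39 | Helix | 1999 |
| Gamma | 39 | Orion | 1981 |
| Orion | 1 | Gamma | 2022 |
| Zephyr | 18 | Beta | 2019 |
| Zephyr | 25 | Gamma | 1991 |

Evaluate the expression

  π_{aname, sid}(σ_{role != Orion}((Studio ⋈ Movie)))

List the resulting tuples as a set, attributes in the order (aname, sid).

Natural join on title, sid: {(Echo, 38, Quin, Beta, 2010), (Echo, 38, Quin, Helix, 1995), (Echo, 38, Quin, Helix, 2005), (Echo, 38, Quin, Omega, 1997), (Echo, 38, Sam, Beta, 2010), (Echo, 38, Sam, Helix, 1995), (Echo, 38, Sam, Helix, 2005), (Echo, 38, Sam, Omega, 1997), (Gamma, 2, Bo, Beta, 2007), (Gamma, 2, Cal, Beta, 2007), (Gamma, 2, Quin, Beta, 2007), (Gamma, 39, Kim, Helix, 1999), (Gamma, 39, Kim, Orion, 1981), (Zephyr, 18, Cal, Beta, 2019), (Zephyr, 18, Wes, Beta, 2019)}
Selection role != Orion: {(Echo, 38, Quin, Beta, 2010), (Echo, 38, Quin, Helix, 1995), (Echo, 38, Quin, Helix, 2005), (Echo, 38, Quin, Omega, 1997), (Echo, 38, Sam, Beta, 2010), (Echo, 38, Sam, Helix, 1995), (Echo, 38, Sam, Helix, 2005), (Echo, 38, Sam, Omega, 1997), (Gamma, 2, Bo, Beta, 2007), (Gamma, 2, Cal, Beta, 2007), (Gamma, 2, Quin, Beta, 2007), (Gamma, 39, Kim, Helix, 1999), (Zephyr, 18, Cal, Beta, 2019), (Zephyr, 18, Wes, Beta, 2019)}
π[aname, sid]: project onto (aname, sid) (6 duplicate(s) eliminated) → {(Bo, 2), (Cal, 18), (Cal, 2), (Kim, 39), (Quin, 2), (Quin, 38), (Sam, 38), (Wes, 18)}

{(Bo, 2), (Cal, 18), (Cal, 2), (Kim, 39), (Quin, 2), (Quin, 38), (Sam, 38), (Wes, 18)}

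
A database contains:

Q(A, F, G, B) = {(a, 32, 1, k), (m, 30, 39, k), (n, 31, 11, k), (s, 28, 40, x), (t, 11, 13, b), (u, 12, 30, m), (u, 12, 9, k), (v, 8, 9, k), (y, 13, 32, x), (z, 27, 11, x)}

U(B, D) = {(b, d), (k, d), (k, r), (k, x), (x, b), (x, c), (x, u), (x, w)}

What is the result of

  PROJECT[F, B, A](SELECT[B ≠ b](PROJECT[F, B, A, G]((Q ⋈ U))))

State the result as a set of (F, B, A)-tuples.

{(12, k, u), (13, x, y), (27, x, z), (28, x, s), (30, k, m), (31, k, n), (32, k, a), (8, k, v)}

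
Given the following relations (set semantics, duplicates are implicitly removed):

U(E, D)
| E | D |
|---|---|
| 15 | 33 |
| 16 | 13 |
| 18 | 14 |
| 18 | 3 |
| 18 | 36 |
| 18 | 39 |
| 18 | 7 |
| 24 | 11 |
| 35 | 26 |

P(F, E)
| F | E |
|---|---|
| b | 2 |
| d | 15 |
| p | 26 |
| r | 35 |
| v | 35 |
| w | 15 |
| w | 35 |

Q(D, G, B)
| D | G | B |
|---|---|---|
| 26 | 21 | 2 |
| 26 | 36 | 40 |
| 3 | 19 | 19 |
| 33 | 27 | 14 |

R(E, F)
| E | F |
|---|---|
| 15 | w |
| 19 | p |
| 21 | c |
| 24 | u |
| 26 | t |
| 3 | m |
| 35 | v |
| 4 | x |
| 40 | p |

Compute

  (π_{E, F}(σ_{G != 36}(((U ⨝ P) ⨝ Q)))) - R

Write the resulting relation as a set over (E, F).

{(15, d), (35, r), (35, w)}

Joining U and P on E yields {(15, 33, d), (15, 33, w), (35, 26, r), (35, 26, v), (35, 26, w)}.
Joining (U ⨝ P) and Q on D yields {(15, 33, d, 27, 14), (15, 33, w, 27, 14), (35, 26, r, 21, 2), (35, 26, r, 36, 40), (35, 26, v, 21, 2), (35, 26, v, 36, 40), (35, 26, w, 21, 2), (35, 26, w, 36, 40)}.
Apply σ_{G != 36}; surviving tuples: {(15, 33, d, 27, 14), (15, 33, w, 27, 14), (35, 26, r, 21, 2), (35, 26, v, 21, 2), (35, 26, w, 21, 2)}
π_{E, F} gives {(15, d), (15, w), (35, r), (35, v), (35, w)}.
Difference: {(15, d), (15, w), (35, r), (35, v), (35, w)} with {(15, w), (19, p), (21, c), (24, u), (26, t), (3, m), (35, v), (4, x), (40, p)} → {(15, d), (35, r), (35, w)}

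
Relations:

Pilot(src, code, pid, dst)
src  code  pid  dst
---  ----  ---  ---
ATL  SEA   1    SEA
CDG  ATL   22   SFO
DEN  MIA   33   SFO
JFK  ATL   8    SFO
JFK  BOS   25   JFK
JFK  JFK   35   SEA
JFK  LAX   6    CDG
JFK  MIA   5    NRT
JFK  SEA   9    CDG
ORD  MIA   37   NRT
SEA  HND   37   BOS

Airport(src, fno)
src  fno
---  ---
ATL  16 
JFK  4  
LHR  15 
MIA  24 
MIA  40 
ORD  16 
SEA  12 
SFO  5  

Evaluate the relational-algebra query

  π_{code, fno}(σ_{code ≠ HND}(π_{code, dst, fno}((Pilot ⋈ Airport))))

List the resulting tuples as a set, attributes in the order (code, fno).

{(ATL, 4), (BOS, 4), (JFK, 4), (LAX, 4), (MIA, 16), (MIA, 4), (SEA, 16), (SEA, 4)}

Joining Pilot and Airport on src yields {(ATL, SEA, 1, SEA, 16), (JFK, ATL, 8, SFO, 4), (JFK, BOS, 25, JFK, 4), (JFK, JFK, 35, SEA, 4), (JFK, LAX, 6, CDG, 4), (JFK, MIA, 5, NRT, 4), (JFK, SEA, 9, CDG, 4), (ORD, MIA, 37, NRT, 16), (SEA, HND, 37, BOS, 12)}.
π[code, dst, fno]: project onto (code, dst, fno) → {(ATL, SFO, 4), (BOS, JFK, 4), (HND, BOS, 12), (JFK, SEA, 4), (LAX, CDG, 4), (MIA, NRT, 16), (MIA, NRT, 4), (SEA, CDG, 4), (SEA, SEA, 16)}
Apply σ_{code ≠ HND}; surviving tuples: {(ATL, SFO, 4), (BOS, JFK, 4), (JFK, SEA, 4), (LAX, CDG, 4), (MIA, NRT, 16), (MIA, NRT, 4), (SEA, CDG, 4), (SEA, SEA, 16)}
π[code, fno]: project onto (code, fno) → {(ATL, 4), (BOS, 4), (JFK, 4), (LAX, 4), (MIA, 16), (MIA, 4), (SEA, 16), (SEA, 4)}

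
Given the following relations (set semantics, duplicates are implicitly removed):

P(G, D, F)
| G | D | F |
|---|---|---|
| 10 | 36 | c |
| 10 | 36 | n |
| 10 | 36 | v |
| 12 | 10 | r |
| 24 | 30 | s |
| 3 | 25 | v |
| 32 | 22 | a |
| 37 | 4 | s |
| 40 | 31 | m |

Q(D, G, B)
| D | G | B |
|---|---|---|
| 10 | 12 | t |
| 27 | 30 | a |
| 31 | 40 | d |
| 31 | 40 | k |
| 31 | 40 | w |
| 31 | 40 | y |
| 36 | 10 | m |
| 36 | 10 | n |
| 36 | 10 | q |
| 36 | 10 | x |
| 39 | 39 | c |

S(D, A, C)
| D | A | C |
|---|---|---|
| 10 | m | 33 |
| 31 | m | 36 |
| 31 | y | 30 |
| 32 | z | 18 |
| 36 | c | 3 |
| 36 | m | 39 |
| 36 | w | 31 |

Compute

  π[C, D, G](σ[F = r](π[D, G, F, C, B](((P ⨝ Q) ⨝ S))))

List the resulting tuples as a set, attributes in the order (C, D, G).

{(33, 10, 12)}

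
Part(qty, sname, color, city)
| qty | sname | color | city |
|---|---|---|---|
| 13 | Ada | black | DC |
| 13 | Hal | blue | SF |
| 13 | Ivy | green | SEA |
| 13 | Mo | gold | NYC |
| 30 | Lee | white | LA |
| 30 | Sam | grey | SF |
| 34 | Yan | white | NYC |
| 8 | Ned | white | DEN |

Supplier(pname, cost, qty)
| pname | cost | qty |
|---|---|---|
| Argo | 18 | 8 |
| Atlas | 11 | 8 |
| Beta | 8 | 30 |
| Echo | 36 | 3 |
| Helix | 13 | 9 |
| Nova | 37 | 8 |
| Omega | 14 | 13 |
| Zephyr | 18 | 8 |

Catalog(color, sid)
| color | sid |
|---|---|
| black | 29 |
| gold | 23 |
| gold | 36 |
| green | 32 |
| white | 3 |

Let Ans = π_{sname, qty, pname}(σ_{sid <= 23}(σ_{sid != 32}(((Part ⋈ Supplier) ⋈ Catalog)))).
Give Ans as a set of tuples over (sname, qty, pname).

Natural join on qty: {(13, Ada, black, DC, Omega, 14), (13, Hal, blue, SF, Omega, 14), (13, Ivy, green, SEA, Omega, 14), (13, Mo, gold, NYC, Omega, 14), (30, Lee, white, LA, Beta, 8), (30, Sam, grey, SF, Beta, 8), (8, Ned, white, DEN, Argo, 18), (8, Ned, white, DEN, Atlas, 11), (8, Ned, white, DEN, Nova, 37), (8, Ned, white, DEN, Zephyr, 18)}
Natural join on color: {(13, Ada, black, DC, Omega, 14, 29), (13, Ivy, green, SEA, Omega, 14, 32), (13, Mo, gold, NYC, Omega, 14, 23), (13, Mo, gold, NYC, Omega, 14, 36), (30, Lee, white, LA, Beta, 8, 3), (8, Ned, white, DEN, Argo, 18, 3), (8, Ned, white, DEN, Atlas, 11, 3), (8, Ned, white, DEN, Nova, 37, 3), (8, Ned, white, DEN, Zephyr, 18, 3)}
Filtering on sid != 32 leaves {(13, Ada, black, DC, Omega, 14, 29), (13, Mo, gold, NYC, Omega, 14, 23), (13, Mo, gold, NYC, Omega, 14, 36), (30, Lee, white, LA, Beta, 8, 3), (8, Ned, white, DEN, Argo, 18, 3), (8, Ned, white, DEN, Atlas, 11, 3), (8, Ned, white, DEN, Nova, 37, 3), (8, Ned, white, DEN, Zephyr, 18, 3)}.
Filtering on sid <= 23 leaves {(13, Mo, gold, NYC, Omega, 14, 23), (30, Lee, white, LA, Beta, 8, 3), (8, Ned, white, DEN, Argo, 18, 3), (8, Ned, white, DEN, Atlas, 11, 3), (8, Ned, white, DEN, Nova, 37, 3), (8, Ned, white, DEN, Zephyr, 18, 3)}.
Projecting to sname, qty, pname: {(Lee, 30, Beta), (Mo, 13, Omega), (Ned, 8, Argo), (Ned, 8, Atlas), (Ned, 8, Nova), (Ned, 8, Zephyr)}

{(Lee, 30, Beta), (Mo, 13, Omega), (Ned, 8, Argo), (Ned, 8, Atlas), (Ned, 8, Nova), (Ned, 8, Zephyr)}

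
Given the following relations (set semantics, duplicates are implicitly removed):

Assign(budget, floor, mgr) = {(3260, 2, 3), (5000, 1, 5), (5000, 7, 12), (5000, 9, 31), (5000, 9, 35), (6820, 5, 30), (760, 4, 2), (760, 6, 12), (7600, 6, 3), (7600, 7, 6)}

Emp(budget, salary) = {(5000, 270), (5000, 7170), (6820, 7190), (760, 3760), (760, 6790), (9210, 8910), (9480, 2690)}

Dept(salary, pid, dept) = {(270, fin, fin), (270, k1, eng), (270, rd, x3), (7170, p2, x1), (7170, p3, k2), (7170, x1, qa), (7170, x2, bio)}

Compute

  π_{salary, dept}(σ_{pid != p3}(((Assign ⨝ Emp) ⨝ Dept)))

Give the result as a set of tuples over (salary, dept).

{(270, eng), (270, fin), (270, x3), (7170, bio), (7170, qa), (7170, x1)}

Assign ⋈ Emp (natural join on budget): {(5000, 1, 5, 270), (5000, 1, 5, 7170), (5000, 7, 12, 270), (5000, 7, 12, 7170), (5000, 9, 31, 270), (5000, 9, 31, 7170), (5000, 9, 35, 270), (5000, 9, 35, 7170), (6820, 5, 30, 7190), (760, 4, 2, 3760), (760, 4, 2, 6790), (760, 6, 12, 3760), (760, 6, 12, 6790)}
(Assign ⨝ Emp) ⋈ Dept (natural join on salary): {(5000, 1, 5, 270, fin, fin), (5000, 1, 5, 270, k1, eng), (5000, 1, 5, 270, rd, x3), (5000, 1, 5, 7170, p2, x1), (5000, 1, 5, 7170, p3, k2), (5000, 1, 5, 7170, x1, qa), (5000, 1, 5, 7170, x2, bio), (5000, 7, 12, 270, fin, fin), (5000, 7, 12, 270, k1, eng), (5000, 7, 12, 270, rd, x3), (5000, 7, 12, 7170, p2, x1), (5000, 7, 12, 7170, p3, k2), (5000, 7, 12, 7170, x1, qa), (5000, 7, 12, 7170, x2, bio), (5000, 9, 31, 270, fin, fin), (5000, 9, 31, 270, k1, eng), (5000, 9, 31, 270, rd, x3), (5000, 9, 31, 7170, p2, x1), (5000, 9, 31, 7170, p3, k2), (5000, 9, 31, 7170, x1, qa), (5000, 9, 31, 7170, x2, bio), (5000, 9, 35, 270, fin, fin), (5000, 9, 35, 270, k1, eng), (5000, 9, 35, 270, rd, x3), (5000, 9, 35, 7170, p2, x1), (5000, 9, 35, 7170, p3, k2), (5000, 9, 35, 7170, x1, qa), (5000, 9, 35, 7170, x2, bio)}
Selection pid != p3: {(5000, 1, 5, 270, fin, fin), (5000, 1, 5, 270, k1, eng), (5000, 1, 5, 270, rd, x3), (5000, 1, 5, 7170, p2, x1), (5000, 1, 5, 7170, x1, qa), (5000, 1, 5, 7170, x2, bio), (5000, 7, 12, 270, fin, fin), (5000, 7, 12, 270, k1, eng), (5000, 7, 12, 270, rd, x3), (5000, 7, 12, 7170, p2, x1), (5000, 7, 12, 7170, x1, qa), (5000, 7, 12, 7170, x2, bio), (5000, 9, 31, 270, fin, fin), (5000, 9, 31, 270, k1, eng), (5000, 9, 31, 270, rd, x3), (5000, 9, 31, 7170, p2, x1), (5000, 9, 31, 7170, x1, qa), (5000, 9, 31, 7170, x2, bio), (5000, 9, 35, 270, fin, fin), (5000, 9, 35, 270, k1, eng), (5000, 9, 35, 270, rd, x3), (5000, 9, 35, 7170, p2, x1), (5000, 9, 35, 7170, x1, qa), (5000, 9, 35, 7170, x2, bio)}
π_{salary, dept} gives {(270, eng), (270, fin), (270, x3), (7170, bio), (7170, qa), (7170, x1)} (18 duplicate(s) eliminated).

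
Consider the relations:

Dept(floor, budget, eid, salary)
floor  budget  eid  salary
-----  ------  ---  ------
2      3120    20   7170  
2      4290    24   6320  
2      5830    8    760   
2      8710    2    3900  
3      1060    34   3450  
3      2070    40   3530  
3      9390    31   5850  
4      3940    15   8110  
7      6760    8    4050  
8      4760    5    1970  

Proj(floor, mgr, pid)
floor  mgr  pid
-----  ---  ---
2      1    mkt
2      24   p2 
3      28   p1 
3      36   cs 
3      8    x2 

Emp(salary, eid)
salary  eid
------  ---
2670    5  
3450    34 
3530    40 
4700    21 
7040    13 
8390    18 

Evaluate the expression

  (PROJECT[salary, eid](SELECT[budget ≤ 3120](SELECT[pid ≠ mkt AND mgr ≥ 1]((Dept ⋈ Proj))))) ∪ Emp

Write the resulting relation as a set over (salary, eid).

{(2670, 5), (3450, 34), (3530, 40), (4700, 21), (7040, 13), (7170, 20), (8390, 18)}

Natural join on floor: {(2, 3120, 20, 7170, 1, mkt), (2, 3120, 20, 7170, 24, p2), (2, 4290, 24, 6320, 1, mkt), (2, 4290, 24, 6320, 24, p2), (2, 5830, 8, 760, 1, mkt), (2, 5830, 8, 760, 24, p2), (2, 8710, 2, 3900, 1, mkt), (2, 8710, 2, 3900, 24, p2), (3, 1060, 34, 3450, 28, p1), (3, 1060, 34, 3450, 36, cs), (3, 1060, 34, 3450, 8, x2), (3, 2070, 40, 3530, 28, p1), (3, 2070, 40, 3530, 36, cs), (3, 2070, 40, 3530, 8, x2), (3, 9390, 31, 5850, 28, p1), (3, 9390, 31, 5850, 36, cs), (3, 9390, 31, 5850, 8, x2)}
Apply σ_{pid ≠ mkt AND mgr ≥ 1}; surviving tuples: {(2, 3120, 20, 7170, 24, p2), (2, 4290, 24, 6320, 24, p2), (2, 5830, 8, 760, 24, p2), (2, 8710, 2, 3900, 24, p2), (3, 1060, 34, 3450, 28, p1), (3, 1060, 34, 3450, 36, cs), (3, 1060, 34, 3450, 8, x2), (3, 2070, 40, 3530, 28, p1), (3, 2070, 40, 3530, 36, cs), (3, 2070, 40, 3530, 8, x2), (3, 9390, 31, 5850, 28, p1), (3, 9390, 31, 5850, 36, cs), (3, 9390, 31, 5850, 8, x2)}
Apply σ_{budget ≤ 3120}; surviving tuples: {(2, 3120, 20, 7170, 24, p2), (3, 1060, 34, 3450, 28, p1), (3, 1060, 34, 3450, 36, cs), (3, 1060, 34, 3450, 8, x2), (3, 2070, 40, 3530, 28, p1), (3, 2070, 40, 3530, 36, cs), (3, 2070, 40, 3530, 8, x2)}
π_{salary, eid} gives {(3450, 34), (3530, 40), (7170, 20)} (4 duplicate(s) eliminated).
Set union of the two operands is {(2670, 5), (3450, 34), (3530, 40), (4700, 21), (7040, 13), (7170, 20), (8390, 18)}.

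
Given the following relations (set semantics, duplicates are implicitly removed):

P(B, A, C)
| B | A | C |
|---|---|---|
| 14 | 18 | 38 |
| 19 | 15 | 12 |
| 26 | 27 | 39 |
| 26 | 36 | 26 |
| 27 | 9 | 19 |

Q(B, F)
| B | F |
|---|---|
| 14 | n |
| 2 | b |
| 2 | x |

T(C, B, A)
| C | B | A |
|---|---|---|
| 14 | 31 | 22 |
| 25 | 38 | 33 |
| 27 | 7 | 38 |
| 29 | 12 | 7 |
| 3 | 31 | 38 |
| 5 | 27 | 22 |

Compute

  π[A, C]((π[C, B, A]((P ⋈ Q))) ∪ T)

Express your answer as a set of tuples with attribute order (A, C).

{(18, 38), (22, 14), (22, 5), (33, 25), (38, 27), (38, 3), (7, 29)}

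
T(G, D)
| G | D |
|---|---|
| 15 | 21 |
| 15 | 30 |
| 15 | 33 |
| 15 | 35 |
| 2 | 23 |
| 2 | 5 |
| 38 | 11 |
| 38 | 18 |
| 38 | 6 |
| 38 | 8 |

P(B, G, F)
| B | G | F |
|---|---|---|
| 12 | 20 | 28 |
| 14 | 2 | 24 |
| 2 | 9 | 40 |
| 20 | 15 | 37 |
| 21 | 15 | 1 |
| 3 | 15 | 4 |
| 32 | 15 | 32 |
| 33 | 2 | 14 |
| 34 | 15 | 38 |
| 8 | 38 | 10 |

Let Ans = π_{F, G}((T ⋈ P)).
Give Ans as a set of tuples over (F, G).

{(1, 15), (10, 38), (14, 2), (24, 2), (32, 15), (37, 15), (38, 15), (4, 15)}

T ⋈ P (natural join on G): {(15, 21, 20, 37), (15, 21, 21, 1), (15, 21, 3, 4), (15, 21, 32, 32), (15, 21, 34, 38), (15, 30, 20, 37), (15, 30, 21, 1), (15, 30, 3, 4), (15, 30, 32, 32), (15, 30, 34, 38), (15, 33, 20, 37), (15, 33, 21, 1), (15, 33, 3, 4), (15, 33, 32, 32), (15, 33, 34, 38), (15, 35, 20, 37), (15, 35, 21, 1), (15, 35, 3, 4), (15, 35, 32, 32), (15, 35, 34, 38), (2, 23, 14, 24), (2, 23, 33, 14), (2, 5, 14, 24), (2, 5, 33, 14), (38, 11, 8, 10), (38, 18, 8, 10), (38, 6, 8, 10), (38, 8, 8, 10)}
π_{F, G} gives {(1, 15), (10, 38), (14, 2), (24, 2), (32, 15), (37, 15), (38, 15), (4, 15)} (20 duplicate(s) eliminated).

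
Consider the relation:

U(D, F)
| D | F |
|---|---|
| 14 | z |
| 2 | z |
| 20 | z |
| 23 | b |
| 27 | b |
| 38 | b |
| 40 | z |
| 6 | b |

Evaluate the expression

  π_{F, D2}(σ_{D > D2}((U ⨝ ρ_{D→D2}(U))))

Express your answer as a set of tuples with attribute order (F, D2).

{(b, 23), (b, 27), (b, 6), (z, 14), (z, 2), (z, 20)}

ρ[D→D2]: schema becomes (D2, F); tuples unchanged.
Joining U and ρ_{D→D2}(U) on F yields {(14, z, 14), (14, z, 2), (14, z, 20), (14, z, 40), (2, z, 14), (2, z, 2), (2, z, 20), (2, z, 40), (20, z, 14), (20, z, 2), (20, z, 20), (20, z, 40), (23, b, 23), (23, b, 27), (23, b, 38), (23, b, 6), (27, b, 23), (27, b, 27), (27, b, 38), (27, b, 6), (38, b, 23), (38, b, 27), (38, b, 38), (38, b, 6), (40, z, 14), (40, z, 2), (40, z, 20), (40, z, 40), (6, b, 23), (6, b, 27), (6, b, 38), (6, b, 6)}.
Apply σ_{D > D2}; surviving tuples: {(14, z, 2), (20, z, 14), (20, z, 2), (23, b, 6), (27, b, 23), (27, b, 6), (38, b, 23), (38, b, 27), (38, b, 6), (40, z, 14), (40, z, 2), (40, z, 20)}
Keep only column(s) F, D2 (6 duplicate(s) eliminated): {(b, 23), (b, 27), (b, 6), (z, 14), (z, 2), (z, 20)}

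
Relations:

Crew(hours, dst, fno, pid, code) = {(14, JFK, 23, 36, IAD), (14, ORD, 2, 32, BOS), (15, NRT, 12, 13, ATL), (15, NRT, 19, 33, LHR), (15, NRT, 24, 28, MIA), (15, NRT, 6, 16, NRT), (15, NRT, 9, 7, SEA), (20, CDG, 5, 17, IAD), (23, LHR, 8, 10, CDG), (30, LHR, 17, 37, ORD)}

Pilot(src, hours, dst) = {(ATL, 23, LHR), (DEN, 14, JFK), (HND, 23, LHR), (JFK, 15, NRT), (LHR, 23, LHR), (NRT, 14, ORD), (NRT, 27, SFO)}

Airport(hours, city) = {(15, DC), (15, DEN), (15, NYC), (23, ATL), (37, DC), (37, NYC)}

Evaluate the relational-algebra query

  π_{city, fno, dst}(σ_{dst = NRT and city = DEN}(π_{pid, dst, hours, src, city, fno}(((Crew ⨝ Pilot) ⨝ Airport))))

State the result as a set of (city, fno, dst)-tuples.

Natural join on hours, dst: {(14, JFK, 23, 36, IAD, DEN), (14, ORD, 2, 32, BOS, NRT), (15, NRT, 12, 13, ATL, JFK), (15, NRT, 19, 33, LHR, JFK), (15, NRT, 24, 28, MIA, JFK), (15, NRT, 6, 16, NRT, JFK), (15, NRT, 9, 7, SEA, JFK), (23, LHR, 8, 10, CDG, ATL), (23, LHR, 8, 10, CDG, HND), (23, LHR, 8, 10, CDG, LHR)}
Natural join on hours: {(15, NRT, 12, 13, ATL, JFK, DC), (15, NRT, 12, 13, ATL, JFK, DEN), (15, NRT, 12, 13, ATL, JFK, NYC), (15, NRT, 19, 33, LHR, JFK, DC), (15, NRT, 19, 33, LHR, JFK, DEN), (15, NRT, 19, 33, LHR, JFK, NYC), (15, NRT, 24, 28, MIA, JFK, DC), (15, NRT, 24, 28, MIA, JFK, DEN), (15, NRT, 24, 28, MIA, JFK, NYC), (15, NRT, 6, 16, NRT, JFK, DC), (15, NRT, 6, 16, NRT, JFK, DEN), (15, NRT, 6, 16, NRT, JFK, NYC), (15, NRT, 9, 7, SEA, JFK, DC), (15, NRT, 9, 7, SEA, JFK, DEN), (15, NRT, 9, 7, SEA, JFK, NYC), (23, LHR, 8, 10, CDG, ATL, ATL), (23, LHR, 8, 10, CDG, HND, ATL), (23, LHR, 8, 10, CDG, LHR, ATL)}
Keep only column(s) pid, dst, hours, src, city, fno: {(10, LHR, 23, ATL, ATL, 8), (10, LHR, 23, HND, ATL, 8), (10, LHR, 23, LHR, ATL, 8), (13, NRT, 15, JFK, DC, 12), (13, NRT, 15, JFK, DEN, 12), (13, NRT, 15, JFK, NYC, 12), (16, NRT, 15, JFK, DC, 6), (16, NRT, 15, JFK, DEN, 6), (16, NRT, 15, JFK, NYC, 6), (28, NRT, 15, JFK, DC, 24), (28, NRT, 15, JFK, DEN, 24), (28, NRT, 15, JFK, NYC, 24), (33, NRT, 15, JFK, DC, 19), (33, NRT, 15, JFK, DEN, 19), (33, NRT, 15, JFK, NYC, 19), (7, NRT, 15, JFK, DC, 9), (7, NRT, 15, JFK, DEN, 9), (7, NRT, 15, JFK, NYC, 9)}
Selection dst = NRT and city = DEN: {(13, NRT, 15, JFK, DEN, 12), (16, NRT, 15, JFK, DEN, 6), (28, NRT, 15, JFK, DEN, 24), (33, NRT, 15, JFK, DEN, 19), (7, NRT, 15, JFK, DEN, 9)}
Keep only column(s) city, fno, dst: {(DEN, 12, NRT), (DEN, 19, NRT), (DEN, 24, NRT), (DEN, 6, NRT), (DEN, 9, NRT)}

{(DEN, 12, NRT), (DEN, 19, NRT), (DEN, 24, NRT), (DEN, 6, NRT), (DEN, 9, NRT)}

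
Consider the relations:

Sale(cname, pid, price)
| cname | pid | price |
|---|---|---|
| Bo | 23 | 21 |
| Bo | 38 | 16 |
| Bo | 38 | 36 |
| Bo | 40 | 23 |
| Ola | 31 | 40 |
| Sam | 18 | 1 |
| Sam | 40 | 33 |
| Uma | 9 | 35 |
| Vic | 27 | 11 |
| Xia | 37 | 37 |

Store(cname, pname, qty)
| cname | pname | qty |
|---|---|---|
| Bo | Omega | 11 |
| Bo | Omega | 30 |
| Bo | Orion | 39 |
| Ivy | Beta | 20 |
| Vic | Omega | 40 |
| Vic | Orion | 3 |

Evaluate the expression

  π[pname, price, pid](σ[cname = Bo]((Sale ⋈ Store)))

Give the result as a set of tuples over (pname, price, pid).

Natural join on cname: {(Bo, 23, 21, Omega, 11), (Bo, 23, 21, Omega, 30), (Bo, 23, 21, Orion, 39), (Bo, 38, 16, Omega, 11), (Bo, 38, 16, Omega, 30), (Bo, 38, 16, Orion, 39), (Bo, 38, 36, Omega, 11), (Bo, 38, 36, Omega, 30), (Bo, 38, 36, Orion, 39), (Bo, 40, 23, Omega, 11), (Bo, 40, 23, Omega, 30), (Bo, 40, 23, Orion, 39), (Vic, 27, 11, Omega, 40), (Vic, 27, 11, Orion, 3)}
Filtering on cname = Bo leaves {(Bo, 23, 21, Omega, 11), (Bo, 23, 21, Omega, 30), (Bo, 23, 21, Orion, 39), (Bo, 38, 16, Omega, 11), (Bo, 38, 16, Omega, 30), (Bo, 38, 16, Orion, 39), (Bo, 38, 36, Omega, 11), (Bo, 38, 36, Omega, 30), (Bo, 38, 36, Orion, 39), (Bo, 40, 23, Omega, 11), (Bo, 40, 23, Omega, 30), (Bo, 40, 23, Orion, 39)}.
Projecting to pname, price, pid (4 duplicate(s) eliminated): {(Omega, 16, 38), (Omega, 21, 23), (Omega, 23, 40), (Omega, 36, 38), (Orion, 16, 38), (Orion, 21, 23), (Orion, 23, 40), (Orion, 36, 38)}

{(Omega, 16, 38), (Omega, 21, 23), (Omega, 23, 40), (Omega, 36, 38), (Orion, 16, 38), (Orion, 21, 23), (Orion, 23, 40), (Orion, 36, 38)}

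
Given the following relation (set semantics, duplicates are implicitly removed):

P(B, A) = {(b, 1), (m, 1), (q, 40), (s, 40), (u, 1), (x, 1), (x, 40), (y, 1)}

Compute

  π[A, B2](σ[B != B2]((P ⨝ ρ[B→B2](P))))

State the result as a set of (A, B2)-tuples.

ρ[B→B2]: schema becomes (B2, A); tuples unchanged.
Joining P and ρ[B→B2](P) on A yields {(b, 1, b), (b, 1, m), (b, 1, u), (b, 1, x), (b, 1, y), (m, 1, b), (m, 1, m), (m, 1, u), (m, 1, x), (m, 1, y), (q, 40, q), (q, 40, s), (q, 40, x), (s, 40, q), (s, 40, s), (s, 40, x), (u, 1, b), (u, 1, m), (u, 1, u), (u, 1, x), (u, 1, y), (x, 1, b), (x, 1, m), (x, 1, u), (x, 1, x), (x, 1, y), (x, 40, q), (x, 40, s), (x, 40, x), (y, 1, b), (y, 1, m), (y, 1, u), (y, 1, x), (y, 1, y)}.
σ[B != B2]: keep tuples satisfying B != B2 → {(b, 1, m), (b, 1, u), (b, 1, x), (b, 1, y), (m, 1, b), (m, 1, u), (m, 1, x), (m, 1, y), (q, 40, s), (q, 40, x), (s, 40, q), (s, 40, x), (u, 1, b), (u, 1, m), (u, 1, x), (u, 1, y), (x, 1, b), (x, 1, m), (x, 1, u), (x, 1, y), (x, 40, q), (x, 40, s), (y, 1, b), (y, 1, m), (y, 1, u), (y, 1, x)}
π_{A, B2} gives {(1, b), (1, m), (1, u), (1, x), (1, y), (40, q), (40, s), (40, x)} (18 duplicate(s) eliminated).

{(1, b), (1, m), (1, u), (1, x), (1, y), (40, q), (40, s), (40, x)}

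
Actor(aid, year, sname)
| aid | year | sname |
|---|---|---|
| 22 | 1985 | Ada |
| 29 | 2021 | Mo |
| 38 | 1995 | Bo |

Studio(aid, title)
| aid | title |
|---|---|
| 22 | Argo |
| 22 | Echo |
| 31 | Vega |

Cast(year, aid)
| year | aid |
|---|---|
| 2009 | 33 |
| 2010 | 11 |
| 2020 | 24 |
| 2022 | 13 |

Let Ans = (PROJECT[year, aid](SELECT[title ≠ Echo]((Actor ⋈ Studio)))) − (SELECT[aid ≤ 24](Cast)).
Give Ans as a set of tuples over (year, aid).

Joining Actor and Studio on aid yields {(22, 1985, Ada, Argo), (22, 1985, Ada, Echo)}.
σ[title ≠ Echo]: keep tuples satisfying title ≠ Echo → {(22, 1985, Ada, Argo)}
Keep only column(s) year, aid: {(1985, 22)}
σ[aid ≤ 24]: keep tuples satisfying aid ≤ 24 → {(2010, 11), (2020, 24), (2022, 13)}
Taking the difference: {(1985, 22)}

{(1985, 22)}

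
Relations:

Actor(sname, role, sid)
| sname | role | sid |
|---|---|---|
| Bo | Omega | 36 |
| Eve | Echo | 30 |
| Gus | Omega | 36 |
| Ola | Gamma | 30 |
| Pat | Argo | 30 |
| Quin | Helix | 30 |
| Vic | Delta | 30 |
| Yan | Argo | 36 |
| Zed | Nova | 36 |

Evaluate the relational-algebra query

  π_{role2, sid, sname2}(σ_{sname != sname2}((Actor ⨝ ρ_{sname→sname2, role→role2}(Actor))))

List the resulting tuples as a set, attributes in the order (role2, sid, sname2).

ρ[sname→sname2, role→role2]: schema becomes (sname2, role2, sid); tuples unchanged.
Actor ⋈ ρ_{sname→sname2, role→role2}(Actor) (natural join on sid): {(Bo, Omega, 36, Bo, Omega), (Bo, Omega, 36, Gus, Omega), (Bo, Omega, 36, Yan, Argo), (Bo, Omega, 36, Zed, Nova), (Eve, Echo, 30, Eve, Echo), (Eve, Echo, 30, Ola, Gamma), (Eve, Echo, 30, Pat, Argo), (Eve, Echo, 30, Quin, Helix), (Eve, Echo, 30, Vic, Delta), (Gus, Omega, 36, Bo, Omega), (Gus, Omega, 36, Gus, Omega), (Gus, Omega, 36, Yan, Argo), (Gus, Omega, 36, Zed, Nova), (Ola, Gamma, 30, Eve, Echo), (Ola, Gamma, 30, Ola, Gamma), (Ola, Gamma, 30, Pat, Argo), (Ola, Gamma, 30, Quin, Helix), (Ola, Gamma, 30, Vic, Delta), (Pat, Argo, 30, Eve, Echo), (Pat, Argo, 30, Ola, Gamma), (Pat, Argo, 30, Pat, Argo), (Pat, Argo, 30, Quin, Helix), (Pat, Argo, 30, Vic, Delta), (Quin, Helix, 30, Eve, Echo), (Quin, Helix, 30, Ola, Gamma), (Quin, Helix, 30, Pat, Argo), (Quin, Helix, 30, Quin, Helix), (Quin, Helix, 30, Vic, Delta), (Vic, Delta, 30, Eve, Echo), (Vic, Delta, 30, Ola, Gamma), (Vic, Delta, 30, Pat, Argo), (Vic, Delta, 30, Quin, Helix), (Vic, Delta, 30, Vic, Delta), (Yan, Argo, 36, Bo, Omega), (Yan, Argo, 36, Gus, Omega), (Yan, Argo, 36, Yan, Argo), (Yan, Argo, 36, Zed, Nova), (Zed, Nova, 36, Bo, Omega), (Zed, Nova, 36, Gus, Omega), (Zed, Nova, 36, Yan, Argo), (Zed, Nova, 36, Zed, Nova)}
Filtering on sname != sname2 leaves {(Bo, Omega, 36, Gus, Omega), (Bo, Omega, 36, Yan, Argo), (Bo, Omega, 36, Zed, Nova), (Eve, Echo, 30, Ola, Gamma), (Eve, Echo, 30, Pat, Argo), (Eve, Echo, 30, Quin, Helix), (Eve, Echo, 30, Vic, Delta), (Gus, Omega, 36, Bo, Omega), (Gus, Omega, 36, Yan, Argo), (Gus, Omega, 36, Zed, Nova), (Ola, Gamma, 30, Eve, Echo), (Ola, Gamma, 30, Pat, Argo), (Ola, Gamma, 30, Quin, Helix), (Ola, Gamma, 30, Vic, Delta), (Pat, Argo, 30, Eve, Echo), (Pat, Argo, 30, Ola, Gamma), (Pat, Argo, 30, Quin, Helix), (Pat, Argo, 30, Vic, Delta), (Quin, Helix, 30, Eve, Echo), (Quin, Helix, 30, Ola, Gamma), (Quin, Helix, 30, Pat, Argo), (Quin, Helix, 30, Vic, Delta), (Vic, Delta, 30, Eve, Echo), (Vic, Delta, 30, Ola, Gamma), (Vic, Delta, 30, Pat, Argo), (Vic, Delta, 30, Quin, Helix), (Yan, Argo, 36, Bo, Omega), (Yan, Argo, 36, Gus, Omega), (Yan, Argo, 36, Zed, Nova), (Zed, Nova, 36, Bo, Omega), (Zed, Nova, 36, Gus, Omega), (Zed, Nova, 36, Yan, Argo)}.
π_{role2, sid, sname2} gives {(Argo, 30, Pat), (Argo, 36, Yan), (Delta, 30, Vic), (Echo, 30, Eve), (Gamma, 30, Ola), (Helix, 30, Quin), (Nova, 36, Zed), (Omega, 36, Bo), (Omega, 36, Gus)} (23 duplicate(s) eliminated).

{(Argo, 30, Pat), (Argo, 36, Yan), (Delta, 30, Vic), (Echo, 30, Eve), (Gamma, 30, Ola), (Helix, 30, Quin), (Nova, 36, Zed), (Omega, 36, Bo), (Omega, 36, Gus)}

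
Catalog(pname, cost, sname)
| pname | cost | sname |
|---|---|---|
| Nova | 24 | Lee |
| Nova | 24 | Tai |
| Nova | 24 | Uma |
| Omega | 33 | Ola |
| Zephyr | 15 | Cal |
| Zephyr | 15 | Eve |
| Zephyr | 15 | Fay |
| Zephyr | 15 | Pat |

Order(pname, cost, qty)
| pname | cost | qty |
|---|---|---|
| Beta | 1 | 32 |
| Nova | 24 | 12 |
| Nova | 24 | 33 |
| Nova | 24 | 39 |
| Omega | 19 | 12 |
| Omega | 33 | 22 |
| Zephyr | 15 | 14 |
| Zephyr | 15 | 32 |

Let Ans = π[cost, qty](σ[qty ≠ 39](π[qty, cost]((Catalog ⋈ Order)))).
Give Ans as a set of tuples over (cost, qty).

{(15, 14), (15, 32), (24, 12), (24, 33), (33, 22)}

Natural join on pname, cost: {(Nova, 24, Lee, 12), (Nova, 24, Lee, 33), (Nova, 24, Lee, 39), (Nova, 24, Tai, 12), (Nova, 24, Tai, 33), (Nova, 24, Tai, 39), (Nova, 24, Uma, 12), (Nova, 24, Uma, 33), (Nova, 24, Uma, 39), (Omega, 33, Ola, 22), (Zephyr, 15, Cal, 14), (Zephyr, 15, Cal, 32), (Zephyr, 15, Eve, 14), (Zephyr, 15, Eve, 32), (Zephyr, 15, Fay, 14), (Zephyr, 15, Fay, 32), (Zephyr, 15, Pat, 14), (Zephyr, 15, Pat, 32)}
π_{qty, cost} gives {(12, 24), (14, 15), (22, 33), (32, 15), (33, 24), (39, 24)} (12 duplicate(s) eliminated).
σ[qty ≠ 39]: keep tuples satisfying qty ≠ 39 → {(12, 24), (14, 15), (22, 33), (32, 15), (33, 24)}
π_{cost, qty} gives {(15, 14), (15, 32), (24, 12), (24, 33), (33, 22)}.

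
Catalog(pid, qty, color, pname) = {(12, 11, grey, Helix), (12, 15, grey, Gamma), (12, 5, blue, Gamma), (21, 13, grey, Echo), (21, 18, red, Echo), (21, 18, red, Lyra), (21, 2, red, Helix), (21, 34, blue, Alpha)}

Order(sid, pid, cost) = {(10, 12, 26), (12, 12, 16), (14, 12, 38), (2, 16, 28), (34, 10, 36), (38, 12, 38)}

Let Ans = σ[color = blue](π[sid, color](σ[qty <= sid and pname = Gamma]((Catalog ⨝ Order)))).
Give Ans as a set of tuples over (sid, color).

{(10, blue), (12, blue), (14, blue), (38, blue)}

Catalog ⋈ Order (natural join on pid): {(12, 11, grey, Helix, 10, 26), (12, 11, grey, Helix, 12, 16), (12, 11, grey, Helix, 14, 38), (12, 11, grey, Helix, 38, 38), (12, 15, grey, Gamma, 10, 26), (12, 15, grey, Gamma, 12, 16), (12, 15, grey, Gamma, 14, 38), (12, 15, grey, Gamma, 38, 38), (12, 5, blue, Gamma, 10, 26), (12, 5, blue, Gamma, 12, 16), (12, 5, blue, Gamma, 14, 38), (12, 5, blue, Gamma, 38, 38)}
Filtering on qty <= sid and pname = Gamma leaves {(12, 15, grey, Gamma, 38, 38), (12, 5, blue, Gamma, 10, 26), (12, 5, blue, Gamma, 12, 16), (12, 5, blue, Gamma, 14, 38), (12, 5, blue, Gamma, 38, 38)}.
π_{sid, color} gives {(10, blue), (12, blue), (14, blue), (38, blue), (38, grey)}.
Filtering on color = blue leaves {(10, blue), (12, blue), (14, blue), (38, blue)}.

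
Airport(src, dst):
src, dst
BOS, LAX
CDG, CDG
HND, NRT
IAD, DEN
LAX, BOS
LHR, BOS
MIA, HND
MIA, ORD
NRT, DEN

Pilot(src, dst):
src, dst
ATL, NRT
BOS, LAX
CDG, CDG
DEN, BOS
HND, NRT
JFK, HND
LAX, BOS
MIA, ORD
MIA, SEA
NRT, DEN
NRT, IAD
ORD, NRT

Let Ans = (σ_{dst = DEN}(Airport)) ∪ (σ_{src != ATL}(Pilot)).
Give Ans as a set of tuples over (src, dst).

Apply σ_{dst = DEN}; surviving tuples: {(IAD, DEN), (NRT, DEN)}
Apply σ_{src != ATL}; surviving tuples: {(BOS, LAX), (CDG, CDG), (DEN, BOS), (HND, NRT), (JFK, HND), (LAX, BOS), (MIA, ORD), (MIA, SEA), (NRT, DEN), (NRT, IAD), (ORD, NRT)}
Union: {(IAD, DEN), (NRT, DEN)} with {(BOS, LAX), (CDG, CDG), (DEN, BOS), (HND, NRT), (JFK, HND), (LAX, BOS), (MIA, ORD), (MIA, SEA), (NRT, DEN), (NRT, IAD), (ORD, NRT)} → {(BOS, LAX), (CDG, CDG), (DEN, BOS), (HND, NRT), (IAD, DEN), (JFK, HND), (LAX, BOS), (MIA, ORD), (MIA, SEA), (NRT, DEN), (NRT, IAD), (ORD, NRT)}

{(BOS, LAX), (CDG, CDG), (DEN, BOS), (HND, NRT), (IAD, DEN), (JFK, HND), (LAX, BOS), (MIA, ORD), (MIA, SEA), (NRT, DEN), (NRT, IAD), (ORD, NRT)}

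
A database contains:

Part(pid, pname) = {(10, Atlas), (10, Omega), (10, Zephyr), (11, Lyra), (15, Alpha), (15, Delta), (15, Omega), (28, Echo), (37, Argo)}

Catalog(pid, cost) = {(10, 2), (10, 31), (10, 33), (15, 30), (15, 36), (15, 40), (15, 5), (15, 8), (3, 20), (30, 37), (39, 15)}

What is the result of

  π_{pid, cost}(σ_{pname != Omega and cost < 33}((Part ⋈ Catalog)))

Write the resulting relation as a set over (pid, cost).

Natural join on pid: {(10, Atlas, 2), (10, Atlas, 31), (10, Atlas, 33), (10, Omega, 2), (10, Omega, 31), (10, Omega, 33), (10, Zephyr, 2), (10, Zephyr, 31), (10, Zephyr, 33), (15, Alpha, 30), (15, Alpha, 36), (15, Alpha, 40), (15, Alpha, 5), (15, Alpha, 8), (15, Delta, 30), (15, Delta, 36), (15, Delta, 40), (15, Delta, 5), (15, Delta, 8), (15, Omega, 30), (15, Omega, 36), (15, Omega, 40), (15, Omega, 5), (15, Omega, 8)}
σ[pname != Omega and cost < 33]: keep tuples satisfying pname != Omega and cost < 33 → {(10, Atlas, 2), (10, Atlas, 31), (10, Zephyr, 2), (10, Zephyr, 31), (15, Alpha, 30), (15, Alpha, 5), (15, Alpha, 8), (15, Delta, 30), (15, Delta, 5), (15, Delta, 8)}
Projecting to pid, cost (5 duplicate(s) eliminated): {(10, 2), (10, 31), (15, 30), (15, 5), (15, 8)}

{(10, 2), (10, 31), (15, 30), (15, 5), (15, 8)}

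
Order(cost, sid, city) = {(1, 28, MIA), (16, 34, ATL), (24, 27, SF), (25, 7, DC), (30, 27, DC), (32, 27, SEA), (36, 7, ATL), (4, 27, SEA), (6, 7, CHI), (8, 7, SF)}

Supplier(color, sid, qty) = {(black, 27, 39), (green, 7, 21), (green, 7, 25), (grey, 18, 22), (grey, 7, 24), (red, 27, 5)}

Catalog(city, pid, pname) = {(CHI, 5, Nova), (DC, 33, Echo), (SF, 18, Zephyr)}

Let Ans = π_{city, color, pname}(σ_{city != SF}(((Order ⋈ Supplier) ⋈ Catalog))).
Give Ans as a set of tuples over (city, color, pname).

Natural join on sid: {(24, 27, SF, black, 39), (24, 27, SF, red, 5), (25, 7, DC, green, 21), (25, 7, DC, green, 25), (25, 7, DC, grey, 24), (30, 27, DC, black, 39), (30, 27, DC, red, 5), (32, 27, SEA, black, 39), (32, 27, SEA, red, 5), (36, 7, ATL, green, 21), (36, 7, ATL, green, 25), (36, 7, ATL, grey, 24), (4, 27, SEA, black, 39), (4, 27, SEA, red, 5), (6, 7, CHI, green, 21), (6, 7, CHI, green, 25), (6, 7, CHI, grey, 24), (8, 7, SF, green, 21), (8, 7, SF, green, 25), (8, 7, SF, grey, 24)}
Natural join on city: {(24, 27, SF, black, 39, 18, Zephyr), (24, 27, SF, red, 5, 18, Zephyr), (25, 7, DC, green, 21, 33, Echo), (25, 7, DC, green, 25, 33, Echo), (25, 7, DC, grey, 24, 33, Echo), (30, 27, DC, black, 39, 33, Echo), (30, 27, DC, red, 5, 33, Echo), (6, 7, CHI, green, 21, 5, Nova), (6, 7, CHI, green, 25, 5, Nova), (6, 7, CHI, grey, 24, 5, Nova), (8, 7, SF, green, 21, 18, Zephyr), (8, 7, SF, green, 25, 18, Zephyr), (8, 7, SF, grey, 24, 18, Zephyr)}
σ[city != SF]: keep tuples satisfying city != SF → {(25, 7, DC, green, 21, 33, Echo), (25, 7, DC, green, 25, 33, Echo), (25, 7, DC, grey, 24, 33, Echo), (30, 27, DC, black, 39, 33, Echo), (30, 27, DC, red, 5, 33, Echo), (6, 7, CHI, green, 21, 5, Nova), (6, 7, CHI, green, 25, 5, Nova), (6, 7, CHI, grey, 24, 5, Nova)}
Keep only column(s) city, color, pname (2 duplicate(s) eliminated): {(CHI, green, Nova), (CHI, grey, Nova), (DC, black, Echo), (DC, green, Echo), (DC, grey, Echo), (DC, red, Echo)}

{(CHI, green, Nova), (CHI, grey, Nova), (DC, black, Echo), (DC, green, Echo), (DC, grey, Echo), (DC, red, Echo)}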